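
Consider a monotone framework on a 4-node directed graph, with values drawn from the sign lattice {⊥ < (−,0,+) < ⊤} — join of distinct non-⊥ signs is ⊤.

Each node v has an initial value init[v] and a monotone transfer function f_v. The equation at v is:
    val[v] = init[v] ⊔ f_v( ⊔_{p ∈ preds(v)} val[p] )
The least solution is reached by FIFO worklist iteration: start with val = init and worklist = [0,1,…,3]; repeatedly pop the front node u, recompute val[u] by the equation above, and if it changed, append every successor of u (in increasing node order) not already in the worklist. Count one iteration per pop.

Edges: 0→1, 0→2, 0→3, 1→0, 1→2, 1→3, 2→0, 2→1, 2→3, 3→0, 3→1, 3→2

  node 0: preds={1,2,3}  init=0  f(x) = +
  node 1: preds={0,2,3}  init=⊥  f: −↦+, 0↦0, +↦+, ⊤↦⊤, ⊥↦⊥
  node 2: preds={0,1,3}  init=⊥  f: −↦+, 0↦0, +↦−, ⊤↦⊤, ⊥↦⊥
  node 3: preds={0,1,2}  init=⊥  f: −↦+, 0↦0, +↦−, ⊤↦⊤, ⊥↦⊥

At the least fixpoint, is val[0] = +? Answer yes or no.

Iteration log — 7 steps:
  step 1. node 0  ⊔preds=⊥  new=⊤  old=0  +wl: 
  step 2. node 1  ⊔preds=⊤  new=⊤  old=⊥  +wl: 0
  step 3. node 2  ⊔preds=⊤  new=⊤  old=⊥  +wl: 1
  step 4. node 3  ⊔preds=⊤  new=⊤  old=⊥  +wl: 2
  step 5. node 0  ⊔preds=⊤  new=⊤  stable
  step 6. node 1  ⊔preds=⊤  new=⊤  stable
  step 7. node 2  ⊔preds=⊤  new=⊤  stable

Least fixpoint reached:
  node 0: ⊤
  node 1: ⊤
  node 2: ⊤
  node 3: ⊤

no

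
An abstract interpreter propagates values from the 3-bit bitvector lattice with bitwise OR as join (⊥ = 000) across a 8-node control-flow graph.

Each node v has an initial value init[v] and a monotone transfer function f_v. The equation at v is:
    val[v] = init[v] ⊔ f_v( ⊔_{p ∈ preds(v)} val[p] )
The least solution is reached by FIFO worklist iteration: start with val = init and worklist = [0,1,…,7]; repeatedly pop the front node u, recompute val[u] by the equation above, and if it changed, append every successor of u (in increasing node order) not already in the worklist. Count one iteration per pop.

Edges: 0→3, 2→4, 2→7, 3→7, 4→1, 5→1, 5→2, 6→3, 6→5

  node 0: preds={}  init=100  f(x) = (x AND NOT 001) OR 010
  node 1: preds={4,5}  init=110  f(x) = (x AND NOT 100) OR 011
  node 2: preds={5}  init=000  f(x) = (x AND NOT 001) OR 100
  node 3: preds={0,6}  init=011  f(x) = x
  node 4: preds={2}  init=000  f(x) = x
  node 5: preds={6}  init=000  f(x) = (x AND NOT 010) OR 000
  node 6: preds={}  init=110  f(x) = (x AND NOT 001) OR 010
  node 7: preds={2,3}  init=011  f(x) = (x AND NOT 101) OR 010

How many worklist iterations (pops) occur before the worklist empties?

10

Worklist (10 pops):
  #1 pop 0: in=000 → 110 (was 100); enqueue []
  #2 pop 1: in=000 → 111 (was 110); enqueue []
  #3 pop 2: in=000 → 100 (was 000); enqueue []
  #4 pop 3: in=110 → 111 (was 011); enqueue []
  #5 pop 4: in=100 → 100 (was 000); enqueue [1]
  #6 pop 5: in=110 → 100 (was 000); enqueue [2]
  #7 pop 6: in=000 → 110 (no change)
  #8 pop 7: in=111 → 011 (no change)
  #9 pop 1: in=100 → 111 (no change)
  #10 pop 2: in=100 → 100 (no change)

Fixpoint:
  val[0] = 110
  val[1] = 111
  val[2] = 100
  val[3] = 111
  val[4] = 100
  val[5] = 100
  val[6] = 110
  val[7] = 011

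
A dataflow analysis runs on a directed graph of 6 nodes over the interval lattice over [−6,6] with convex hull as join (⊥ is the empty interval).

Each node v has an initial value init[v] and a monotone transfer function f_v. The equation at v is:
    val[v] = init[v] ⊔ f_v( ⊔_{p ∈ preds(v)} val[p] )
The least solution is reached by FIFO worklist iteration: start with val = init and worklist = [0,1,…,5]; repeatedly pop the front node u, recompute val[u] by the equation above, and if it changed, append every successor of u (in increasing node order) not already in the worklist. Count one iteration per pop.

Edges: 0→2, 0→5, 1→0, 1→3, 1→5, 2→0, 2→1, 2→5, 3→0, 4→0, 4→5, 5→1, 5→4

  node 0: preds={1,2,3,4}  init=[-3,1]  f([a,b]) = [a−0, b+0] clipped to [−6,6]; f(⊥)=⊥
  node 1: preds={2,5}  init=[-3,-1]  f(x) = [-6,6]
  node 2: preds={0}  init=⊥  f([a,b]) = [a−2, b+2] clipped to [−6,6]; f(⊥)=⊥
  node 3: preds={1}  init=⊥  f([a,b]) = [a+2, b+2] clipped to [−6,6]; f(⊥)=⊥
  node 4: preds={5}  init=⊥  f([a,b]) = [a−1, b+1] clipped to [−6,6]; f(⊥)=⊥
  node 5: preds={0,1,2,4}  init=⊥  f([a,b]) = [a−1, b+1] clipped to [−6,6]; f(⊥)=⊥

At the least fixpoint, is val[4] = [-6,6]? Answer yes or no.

Iteration log — 13 steps:
  step 1. node 0  ⊔preds=[-3,-1]  new=[-3,1]  stable
  step 2. node 1  ⊔preds=⊥  new=[-6,6]  old=[-3,-1]  +wl: 0
  step 3. node 2  ⊔preds=[-3,1]  new=[-5,3]  old=⊥  +wl: 1
  step 4. node 3  ⊔preds=[-6,6]  new=[-4,6]  old=⊥  +wl: 
  step 5. node 4  ⊔preds=⊥  new=⊥  stable
  step 6. node 5  ⊔preds=[-6,6]  new=[-6,6]  old=⊥  +wl: 4
  step 7. node 0  ⊔preds=[-6,6]  new=[-6,6]  old=[-3,1]  +wl: 2,5
  step 8. node 1  ⊔preds=[-6,6]  new=[-6,6]  stable
  step 9. node 4  ⊔preds=[-6,6]  new=[-6,6]  old=⊥  +wl: 0
  step 10. node 2  ⊔preds=[-6,6]  new=[-6,6]  old=[-5,3]  +wl: 1
  step 11. node 5  ⊔preds=[-6,6]  new=[-6,6]  stable
  step 12. node 0  ⊔preds=[-6,6]  new=[-6,6]  stable
  step 13. node 1  ⊔preds=[-6,6]  new=[-6,6]  stable

Least fixpoint reached:
  node 0: [-6,6]
  node 1: [-6,6]
  node 2: [-6,6]
  node 3: [-4,6]
  node 4: [-6,6]
  node 5: [-6,6]

yes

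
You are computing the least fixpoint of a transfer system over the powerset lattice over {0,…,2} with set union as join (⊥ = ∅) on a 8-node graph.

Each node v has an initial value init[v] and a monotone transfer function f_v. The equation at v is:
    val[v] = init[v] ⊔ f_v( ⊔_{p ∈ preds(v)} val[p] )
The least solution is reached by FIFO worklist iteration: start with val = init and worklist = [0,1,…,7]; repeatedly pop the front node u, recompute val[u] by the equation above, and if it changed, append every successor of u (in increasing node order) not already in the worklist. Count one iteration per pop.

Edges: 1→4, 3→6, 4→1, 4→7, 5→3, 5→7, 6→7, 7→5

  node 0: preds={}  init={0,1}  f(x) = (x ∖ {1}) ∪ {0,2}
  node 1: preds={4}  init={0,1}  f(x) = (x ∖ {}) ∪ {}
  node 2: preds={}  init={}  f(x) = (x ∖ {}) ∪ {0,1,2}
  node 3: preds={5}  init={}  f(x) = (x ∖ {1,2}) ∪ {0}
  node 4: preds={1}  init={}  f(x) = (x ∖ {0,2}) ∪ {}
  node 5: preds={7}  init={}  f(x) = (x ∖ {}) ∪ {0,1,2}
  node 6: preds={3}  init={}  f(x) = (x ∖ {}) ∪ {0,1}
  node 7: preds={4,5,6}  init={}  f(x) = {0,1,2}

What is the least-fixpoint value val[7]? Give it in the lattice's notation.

Iteration log — 11 steps:
  step 1. node 0  ⊔preds={}  new={0,1,2}  old={0,1}  +wl: 
  step 2. node 1  ⊔preds={}  new={0,1}  stable
  step 3. node 2  ⊔preds={}  new={0,1,2}  old={}  +wl: 
  step 4. node 3  ⊔preds={}  new={0}  old={}  +wl: 
  step 5. node 4  ⊔preds={0,1}  new={1}  old={}  +wl: 1
  step 6. node 5  ⊔preds={}  new={0,1,2}  old={}  +wl: 3
  step 7. node 6  ⊔preds={0}  new={0,1}  old={}  +wl: 
  step 8. node 7  ⊔preds={0,1,2}  new={0,1,2}  old={}  +wl: 5
  step 9. node 1  ⊔preds={1}  new={0,1}  stable
  step 10. node 3  ⊔preds={0,1,2}  new={0}  stable
  step 11. node 5  ⊔preds={0,1,2}  new={0,1,2}  stable

Least fixpoint reached:
  node 0: {0,1,2}
  node 1: {0,1}
  node 2: {0,1,2}
  node 3: {0}
  node 4: {1}
  node 5: {0,1,2}
  node 6: {0,1}
  node 7: {0,1,2}

{0,1,2}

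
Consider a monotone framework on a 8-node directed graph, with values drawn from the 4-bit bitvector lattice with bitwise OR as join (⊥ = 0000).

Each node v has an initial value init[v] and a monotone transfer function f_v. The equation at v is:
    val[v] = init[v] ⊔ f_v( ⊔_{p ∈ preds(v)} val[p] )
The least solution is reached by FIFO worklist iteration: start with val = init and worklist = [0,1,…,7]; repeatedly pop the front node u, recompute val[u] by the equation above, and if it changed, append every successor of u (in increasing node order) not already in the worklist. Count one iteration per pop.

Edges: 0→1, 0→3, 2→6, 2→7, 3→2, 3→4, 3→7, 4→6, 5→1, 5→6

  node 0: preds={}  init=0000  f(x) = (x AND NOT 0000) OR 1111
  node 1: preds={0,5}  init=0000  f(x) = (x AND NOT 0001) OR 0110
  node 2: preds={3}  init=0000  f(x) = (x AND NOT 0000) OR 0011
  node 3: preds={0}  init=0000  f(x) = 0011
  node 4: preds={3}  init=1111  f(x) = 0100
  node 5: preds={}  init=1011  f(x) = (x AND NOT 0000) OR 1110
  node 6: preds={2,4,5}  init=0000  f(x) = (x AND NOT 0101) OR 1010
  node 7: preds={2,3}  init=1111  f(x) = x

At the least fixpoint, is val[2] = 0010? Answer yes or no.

no

Trace (10 dequeues):
  [1] u=0 | in 0000 | out 1111 | prev 0000 | push {}
  [2] u=1 | in 1111 | out 1110 | prev 0000 | push {}
  [3] u=2 | in 0000 | out 0011 | prev 0000 | push {}
  [4] u=3 | in 1111 | out 0011 | prev 0000 | push {2}
  [5] u=4 | in 0011 | out 1111 | ==
  [6] u=5 | in 0000 | out 1111 | prev 1011 | push {1}
  [7] u=6 | in 1111 | out 1010 | prev 0000 | push {}
  [8] u=7 | in 0011 | out 1111 | ==
  [9] u=2 | in 0011 | out 0011 | ==
  [10] u=1 | in 1111 | out 1110 | ==

Converged values:
  [0] 1111
  [1] 1110
  [2] 0011
  [3] 0011
  [4] 1111
  [5] 1111
  [6] 1010
  [7] 1111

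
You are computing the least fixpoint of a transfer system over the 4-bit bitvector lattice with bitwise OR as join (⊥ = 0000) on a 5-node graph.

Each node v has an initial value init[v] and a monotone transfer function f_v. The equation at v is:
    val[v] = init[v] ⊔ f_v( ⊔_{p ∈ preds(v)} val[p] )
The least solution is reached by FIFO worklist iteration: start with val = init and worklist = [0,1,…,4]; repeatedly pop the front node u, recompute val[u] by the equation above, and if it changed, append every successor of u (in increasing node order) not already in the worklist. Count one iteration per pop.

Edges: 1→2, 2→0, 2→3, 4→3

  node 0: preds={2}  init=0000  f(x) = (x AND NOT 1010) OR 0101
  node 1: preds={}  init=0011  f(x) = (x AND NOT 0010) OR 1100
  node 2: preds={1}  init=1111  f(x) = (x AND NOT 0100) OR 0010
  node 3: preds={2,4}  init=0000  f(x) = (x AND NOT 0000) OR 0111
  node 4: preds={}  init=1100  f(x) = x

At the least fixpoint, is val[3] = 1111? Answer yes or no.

yes

Trace (5 dequeues):
  [1] u=0 | in 1111 | out 0101 | prev 0000 | push {}
  [2] u=1 | in 0000 | out 1111 | prev 0011 | push {}
  [3] u=2 | in 1111 | out 1111 | ==
  [4] u=3 | in 1111 | out 1111 | prev 0000 | push {}
  [5] u=4 | in 0000 | out 1100 | ==

Converged values:
  [0] 0101
  [1] 1111
  [2] 1111
  [3] 1111
  [4] 1100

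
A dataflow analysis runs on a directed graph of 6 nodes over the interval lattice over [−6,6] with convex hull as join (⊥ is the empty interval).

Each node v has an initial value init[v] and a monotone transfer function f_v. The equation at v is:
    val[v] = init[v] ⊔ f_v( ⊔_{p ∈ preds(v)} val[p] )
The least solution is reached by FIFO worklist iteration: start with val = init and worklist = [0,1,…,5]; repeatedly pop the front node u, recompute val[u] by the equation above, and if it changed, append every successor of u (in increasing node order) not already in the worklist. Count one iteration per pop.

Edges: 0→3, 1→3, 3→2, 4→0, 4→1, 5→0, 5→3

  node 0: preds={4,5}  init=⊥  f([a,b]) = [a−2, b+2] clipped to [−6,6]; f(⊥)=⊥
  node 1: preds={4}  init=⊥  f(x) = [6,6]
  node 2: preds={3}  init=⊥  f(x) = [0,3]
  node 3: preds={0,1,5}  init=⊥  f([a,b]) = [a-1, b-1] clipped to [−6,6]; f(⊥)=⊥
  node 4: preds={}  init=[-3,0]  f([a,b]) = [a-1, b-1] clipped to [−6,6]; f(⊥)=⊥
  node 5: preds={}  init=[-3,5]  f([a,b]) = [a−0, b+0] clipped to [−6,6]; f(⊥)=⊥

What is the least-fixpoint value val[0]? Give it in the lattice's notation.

Trace (7 dequeues):
  [1] u=0 | in [-3,5] | out [-5,6] | prev ⊥ | push {}
  [2] u=1 | in [-3,0] | out [6,6] | prev ⊥ | push {}
  [3] u=2 | in ⊥ | out [0,3] | prev ⊥ | push {}
  [4] u=3 | in [-5,6] | out [-6,5] | prev ⊥ | push {2}
  [5] u=4 | in ⊥ | out [-3,0] | ==
  [6] u=5 | in ⊥ | out [-3,5] | ==
  [7] u=2 | in [-6,5] | out [0,3] | ==

Converged values:
  [0] [-5,6]
  [1] [6,6]
  [2] [0,3]
  [3] [-6,5]
  [4] [-3,0]
  [5] [-3,5]

[-5,6]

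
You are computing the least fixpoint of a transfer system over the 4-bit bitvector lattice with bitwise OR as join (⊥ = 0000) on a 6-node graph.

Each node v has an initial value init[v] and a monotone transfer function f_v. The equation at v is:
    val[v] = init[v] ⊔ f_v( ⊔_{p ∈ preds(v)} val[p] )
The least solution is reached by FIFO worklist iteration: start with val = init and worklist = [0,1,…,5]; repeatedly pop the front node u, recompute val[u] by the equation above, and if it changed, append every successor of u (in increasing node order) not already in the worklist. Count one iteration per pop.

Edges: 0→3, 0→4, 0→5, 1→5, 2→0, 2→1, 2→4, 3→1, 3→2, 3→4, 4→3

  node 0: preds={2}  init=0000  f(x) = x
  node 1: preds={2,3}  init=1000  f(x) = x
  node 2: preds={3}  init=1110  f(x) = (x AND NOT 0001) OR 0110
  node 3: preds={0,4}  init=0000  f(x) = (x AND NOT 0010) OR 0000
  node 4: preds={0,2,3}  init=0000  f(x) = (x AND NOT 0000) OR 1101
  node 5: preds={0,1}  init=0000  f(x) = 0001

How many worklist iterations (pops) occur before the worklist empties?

13

Trace (13 dequeues):
  [1] u=0 | in 1110 | out 1110 | prev 0000 | push {}
  [2] u=1 | in 1110 | out 1110 | prev 1000 | push {}
  [3] u=2 | in 0000 | out 1110 | ==
  [4] u=3 | in 1110 | out 1100 | prev 0000 | push {1,2}
  [5] u=4 | in 1110 | out 1111 | prev 0000 | push {3}
  [6] u=5 | in 1110 | out 0001 | prev 0000 | push {}
  [7] u=1 | in 1110 | out 1110 | ==
  [8] u=2 | in 1100 | out 1110 | ==
  [9] u=3 | in 1111 | out 1101 | prev 1100 | push {1,2,4}
  [10] u=1 | in 1111 | out 1111 | prev 1110 | push {5}
  [11] u=2 | in 1101 | out 1110 | ==
  [12] u=4 | in 1111 | out 1111 | ==
  [13] u=5 | in 1111 | out 0001 | ==

Converged values:
  [0] 1110
  [1] 1111
  [2] 1110
  [3] 1101
  [4] 1111
  [5] 0001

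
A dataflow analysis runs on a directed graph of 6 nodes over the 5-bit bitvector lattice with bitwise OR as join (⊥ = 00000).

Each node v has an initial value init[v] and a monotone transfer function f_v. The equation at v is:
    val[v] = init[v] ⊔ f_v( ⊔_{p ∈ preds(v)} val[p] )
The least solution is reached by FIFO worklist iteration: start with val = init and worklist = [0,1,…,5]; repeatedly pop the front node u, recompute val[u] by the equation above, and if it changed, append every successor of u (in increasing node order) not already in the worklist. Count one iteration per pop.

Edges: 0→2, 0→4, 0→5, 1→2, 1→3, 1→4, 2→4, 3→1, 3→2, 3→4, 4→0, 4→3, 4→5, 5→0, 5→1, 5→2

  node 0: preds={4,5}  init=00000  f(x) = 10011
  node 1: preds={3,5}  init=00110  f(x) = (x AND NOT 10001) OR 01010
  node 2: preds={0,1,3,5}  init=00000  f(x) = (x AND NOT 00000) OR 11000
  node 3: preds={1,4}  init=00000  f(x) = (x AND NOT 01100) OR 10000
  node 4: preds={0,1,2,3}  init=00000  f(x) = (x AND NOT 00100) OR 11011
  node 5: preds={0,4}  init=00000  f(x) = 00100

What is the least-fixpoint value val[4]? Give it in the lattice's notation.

Worklist (13 pops):
  #1 pop 0: in=00000 → 10011 (was 00000); enqueue []
  #2 pop 1: in=00000 → 01110 (was 00110); enqueue []
  #3 pop 2: in=11111 → 11111 (was 00000); enqueue []
  #4 pop 3: in=01110 → 10010 (was 00000); enqueue [1,2]
  #5 pop 4: in=11111 → 11011 (was 00000); enqueue [0,3]
  #6 pop 5: in=11011 → 00100 (was 00000); enqueue []
  #7 pop 1: in=10110 → 01110 (no change)
  #8 pop 2: in=11111 → 11111 (no change)
  #9 pop 0: in=11111 → 10011 (no change)
  #10 pop 3: in=11111 → 10011 (was 10010); enqueue [1,2,4]
  #11 pop 1: in=10111 → 01110 (no change)
  #12 pop 2: in=11111 → 11111 (no change)
  #13 pop 4: in=11111 → 11011 (no change)

Fixpoint:
  val[0] = 10011
  val[1] = 01110
  val[2] = 11111
  val[3] = 10011
  val[4] = 11011
  val[5] = 00100

11011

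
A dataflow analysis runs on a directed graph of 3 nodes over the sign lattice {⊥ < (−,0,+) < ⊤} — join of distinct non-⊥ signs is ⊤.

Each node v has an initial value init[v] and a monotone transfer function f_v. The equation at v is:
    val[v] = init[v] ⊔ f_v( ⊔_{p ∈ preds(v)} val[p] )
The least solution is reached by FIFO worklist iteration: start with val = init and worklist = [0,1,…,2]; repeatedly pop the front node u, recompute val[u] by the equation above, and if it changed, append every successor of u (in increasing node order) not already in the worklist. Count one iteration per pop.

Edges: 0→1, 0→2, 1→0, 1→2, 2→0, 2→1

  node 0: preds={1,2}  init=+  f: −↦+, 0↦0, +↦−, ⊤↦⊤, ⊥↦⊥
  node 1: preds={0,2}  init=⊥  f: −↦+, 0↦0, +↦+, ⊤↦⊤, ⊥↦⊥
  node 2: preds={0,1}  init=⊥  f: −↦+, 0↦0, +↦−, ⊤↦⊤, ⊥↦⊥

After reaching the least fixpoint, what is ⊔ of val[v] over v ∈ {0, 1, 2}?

⊤

Worklist (8 pops):
  #1 pop 0: in=⊥ → + (no change)
  #2 pop 1: in=+ → + (was ⊥); enqueue [0]
  #3 pop 2: in=+ → − (was ⊥); enqueue [1]
  #4 pop 0: in=⊤ → ⊤ (was +); enqueue [2]
  #5 pop 1: in=⊤ → ⊤ (was +); enqueue [0]
  #6 pop 2: in=⊤ → ⊤ (was −); enqueue [1]
  #7 pop 0: in=⊤ → ⊤ (no change)
  #8 pop 1: in=⊤ → ⊤ (no change)

Fixpoint:
  val[0] = ⊤
  val[1] = ⊤
  val[2] = ⊤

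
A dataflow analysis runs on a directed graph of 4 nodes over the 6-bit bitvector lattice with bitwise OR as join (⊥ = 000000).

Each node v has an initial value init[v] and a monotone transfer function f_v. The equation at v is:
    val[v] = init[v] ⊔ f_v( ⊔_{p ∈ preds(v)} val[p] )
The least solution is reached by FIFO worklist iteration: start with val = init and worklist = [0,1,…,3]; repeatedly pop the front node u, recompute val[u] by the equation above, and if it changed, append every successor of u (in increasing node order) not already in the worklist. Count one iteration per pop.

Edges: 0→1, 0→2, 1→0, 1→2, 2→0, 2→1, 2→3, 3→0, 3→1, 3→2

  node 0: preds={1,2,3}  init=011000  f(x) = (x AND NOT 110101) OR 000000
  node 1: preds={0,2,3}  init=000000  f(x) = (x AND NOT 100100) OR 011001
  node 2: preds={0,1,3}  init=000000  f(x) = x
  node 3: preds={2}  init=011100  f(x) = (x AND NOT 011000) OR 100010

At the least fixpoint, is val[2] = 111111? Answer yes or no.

yes

Worklist (10 pops):
  #1 pop 0: in=011100 → 011000 (no change)
  #2 pop 1: in=011100 → 011001 (was 000000); enqueue [0]
  #3 pop 2: in=011101 → 011101 (was 000000); enqueue [1]
  #4 pop 3: in=011101 → 111111 (was 011100); enqueue [2]
  #5 pop 0: in=111111 → 011010 (was 011000); enqueue []
  #6 pop 1: in=111111 → 011011 (was 011001); enqueue [0]
  #7 pop 2: in=111111 → 111111 (was 011101); enqueue [1,3]
  #8 pop 0: in=111111 → 011010 (no change)
  #9 pop 1: in=111111 → 011011 (no change)
  #10 pop 3: in=111111 → 111111 (no change)

Fixpoint:
  val[0] = 011010
  val[1] = 011011
  val[2] = 111111
  val[3] = 111111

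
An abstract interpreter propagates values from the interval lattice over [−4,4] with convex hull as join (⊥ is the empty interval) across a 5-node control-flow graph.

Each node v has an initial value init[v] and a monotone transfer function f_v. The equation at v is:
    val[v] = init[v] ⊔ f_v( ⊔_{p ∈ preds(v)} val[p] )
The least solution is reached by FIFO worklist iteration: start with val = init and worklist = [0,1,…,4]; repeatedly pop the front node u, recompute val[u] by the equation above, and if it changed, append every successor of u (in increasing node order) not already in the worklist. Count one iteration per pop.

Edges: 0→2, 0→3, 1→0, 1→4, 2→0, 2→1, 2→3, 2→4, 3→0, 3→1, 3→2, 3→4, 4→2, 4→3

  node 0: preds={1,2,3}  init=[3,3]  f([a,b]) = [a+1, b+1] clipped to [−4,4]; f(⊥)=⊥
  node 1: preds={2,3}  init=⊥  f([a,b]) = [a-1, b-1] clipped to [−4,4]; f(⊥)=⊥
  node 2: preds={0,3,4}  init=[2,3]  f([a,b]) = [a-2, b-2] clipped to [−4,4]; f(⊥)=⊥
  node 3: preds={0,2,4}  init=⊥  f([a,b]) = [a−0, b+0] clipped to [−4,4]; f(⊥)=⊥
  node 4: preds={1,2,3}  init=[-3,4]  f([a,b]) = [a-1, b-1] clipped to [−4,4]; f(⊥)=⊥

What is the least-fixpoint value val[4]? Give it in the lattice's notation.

Trace (11 dequeues):
  [1] u=0 | in [2,3] | out [3,4] | prev [3,3] | push {}
  [2] u=1 | in [2,3] | out [1,2] | prev ⊥ | push {0}
  [3] u=2 | in [-3,4] | out [-4,3] | prev [2,3] | push {1}
  [4] u=3 | in [-4,4] | out [-4,4] | prev ⊥ | push {2}
  [5] u=4 | in [-4,4] | out [-4,4] | prev [-3,4] | push {3}
  [6] u=0 | in [-4,4] | out [-3,4] | prev [3,4] | push {}
  [7] u=1 | in [-4,4] | out [-4,3] | prev [1,2] | push {0,4}
  [8] u=2 | in [-4,4] | out [-4,3] | ==
  [9] u=3 | in [-4,4] | out [-4,4] | ==
  [10] u=0 | in [-4,4] | out [-3,4] | ==
  [11] u=4 | in [-4,4] | out [-4,4] | ==

Converged values:
  [0] [-3,4]
  [1] [-4,3]
  [2] [-4,3]
  [3] [-4,4]
  [4] [-4,4]

[-4,4]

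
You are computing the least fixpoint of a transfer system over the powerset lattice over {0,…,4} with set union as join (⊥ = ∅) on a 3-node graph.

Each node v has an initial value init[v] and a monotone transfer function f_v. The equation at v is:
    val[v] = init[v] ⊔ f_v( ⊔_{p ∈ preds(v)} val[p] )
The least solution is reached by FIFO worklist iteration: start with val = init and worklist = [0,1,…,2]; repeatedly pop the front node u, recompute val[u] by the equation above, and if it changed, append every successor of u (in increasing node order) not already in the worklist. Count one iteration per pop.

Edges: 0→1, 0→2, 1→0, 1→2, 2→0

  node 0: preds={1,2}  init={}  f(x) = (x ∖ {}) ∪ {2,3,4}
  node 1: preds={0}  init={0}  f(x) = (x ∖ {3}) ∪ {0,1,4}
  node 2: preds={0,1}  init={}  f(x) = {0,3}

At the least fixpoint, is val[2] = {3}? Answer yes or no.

Worklist (6 pops):
  #1 pop 0: in={0} → {0,2,3,4} (was {}); enqueue []
  #2 pop 1: in={0,2,3,4} → {0,1,2,4} (was {0}); enqueue [0]
  #3 pop 2: in={0,1,2,3,4} → {0,3} (was {}); enqueue []
  #4 pop 0: in={0,1,2,3,4} → {0,1,2,3,4} (was {0,2,3,4}); enqueue [1,2]
  #5 pop 1: in={0,1,2,3,4} → {0,1,2,4} (no change)
  #6 pop 2: in={0,1,2,3,4} → {0,3} (no change)

Fixpoint:
  val[0] = {0,1,2,3,4}
  val[1] = {0,1,2,4}
  val[2] = {0,3}

no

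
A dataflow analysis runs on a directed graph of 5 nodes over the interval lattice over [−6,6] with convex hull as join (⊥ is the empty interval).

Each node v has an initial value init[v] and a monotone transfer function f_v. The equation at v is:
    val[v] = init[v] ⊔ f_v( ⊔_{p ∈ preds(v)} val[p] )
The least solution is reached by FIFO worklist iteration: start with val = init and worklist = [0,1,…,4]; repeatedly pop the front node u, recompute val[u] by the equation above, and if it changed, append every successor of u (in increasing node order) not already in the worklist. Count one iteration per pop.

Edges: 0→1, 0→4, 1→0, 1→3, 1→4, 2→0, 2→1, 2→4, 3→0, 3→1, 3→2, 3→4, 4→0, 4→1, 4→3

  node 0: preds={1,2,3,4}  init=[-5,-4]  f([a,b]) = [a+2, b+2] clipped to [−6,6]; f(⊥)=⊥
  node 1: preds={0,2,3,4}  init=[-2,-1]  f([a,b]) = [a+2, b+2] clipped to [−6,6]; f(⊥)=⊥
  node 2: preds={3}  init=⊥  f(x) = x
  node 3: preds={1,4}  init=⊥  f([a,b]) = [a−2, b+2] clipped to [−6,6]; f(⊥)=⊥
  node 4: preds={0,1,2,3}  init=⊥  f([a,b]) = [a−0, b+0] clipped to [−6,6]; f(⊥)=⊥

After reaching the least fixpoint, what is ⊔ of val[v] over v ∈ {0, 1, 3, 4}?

Trace (17 dequeues):
  [1] u=0 | in [-2,-1] | out [-5,1] | prev [-5,-4] | push {}
  [2] u=1 | in [-5,1] | out [-3,3] | prev [-2,-1] | push {0}
  [3] u=2 | in ⊥ | out ⊥ | ==
  [4] u=3 | in [-3,3] | out [-5,5] | prev ⊥ | push {1,2}
  [5] u=4 | in [-5,5] | out [-5,5] | prev ⊥ | push {3}
  [6] u=0 | in [-5,5] | out [-5,6] | prev [-5,1] | push {4}
  [7] u=1 | in [-5,6] | out [-3,6] | prev [-3,3] | push {0}
  [8] u=2 | in [-5,5] | out [-5,5] | prev ⊥ | push {1}
  [9] u=3 | in [-5,6] | out [-6,6] | prev [-5,5] | push {2}
  [10] u=4 | in [-6,6] | out [-6,6] | prev [-5,5] | push {3}
  [11] u=0 | in [-6,6] | out [-5,6] | ==
  [12] u=1 | in [-6,6] | out [-4,6] | prev [-3,6] | push {0,4}
  [13] u=2 | in [-6,6] | out [-6,6] | prev [-5,5] | push {1}
  [14] u=3 | in [-6,6] | out [-6,6] | ==
  [15] u=0 | in [-6,6] | out [-5,6] | ==
  [16] u=4 | in [-6,6] | out [-6,6] | ==
  [17] u=1 | in [-6,6] | out [-4,6] | ==

Converged values:
  [0] [-5,6]
  [1] [-4,6]
  [2] [-6,6]
  [3] [-6,6]
  [4] [-6,6]

[-6,6]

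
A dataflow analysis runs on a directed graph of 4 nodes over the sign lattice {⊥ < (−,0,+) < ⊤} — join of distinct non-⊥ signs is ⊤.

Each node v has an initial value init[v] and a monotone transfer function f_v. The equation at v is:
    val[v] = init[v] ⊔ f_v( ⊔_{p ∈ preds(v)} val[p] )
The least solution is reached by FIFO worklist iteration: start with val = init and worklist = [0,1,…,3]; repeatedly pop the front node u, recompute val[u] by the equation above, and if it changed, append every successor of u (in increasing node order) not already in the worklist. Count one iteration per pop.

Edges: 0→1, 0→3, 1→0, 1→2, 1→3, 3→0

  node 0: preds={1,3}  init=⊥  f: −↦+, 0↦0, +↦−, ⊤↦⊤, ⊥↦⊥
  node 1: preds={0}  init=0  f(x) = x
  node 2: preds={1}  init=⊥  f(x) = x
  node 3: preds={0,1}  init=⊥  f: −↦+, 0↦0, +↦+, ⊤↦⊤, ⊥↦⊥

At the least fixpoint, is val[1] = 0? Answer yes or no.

Worklist (5 pops):
  #1 pop 0: in=0 → 0 (was ⊥); enqueue []
  #2 pop 1: in=0 → 0 (no change)
  #3 pop 2: in=0 → 0 (was ⊥); enqueue []
  #4 pop 3: in=0 → 0 (was ⊥); enqueue [0]
  #5 pop 0: in=0 → 0 (no change)

Fixpoint:
  val[0] = 0
  val[1] = 0
  val[2] = 0
  val[3] = 0

yes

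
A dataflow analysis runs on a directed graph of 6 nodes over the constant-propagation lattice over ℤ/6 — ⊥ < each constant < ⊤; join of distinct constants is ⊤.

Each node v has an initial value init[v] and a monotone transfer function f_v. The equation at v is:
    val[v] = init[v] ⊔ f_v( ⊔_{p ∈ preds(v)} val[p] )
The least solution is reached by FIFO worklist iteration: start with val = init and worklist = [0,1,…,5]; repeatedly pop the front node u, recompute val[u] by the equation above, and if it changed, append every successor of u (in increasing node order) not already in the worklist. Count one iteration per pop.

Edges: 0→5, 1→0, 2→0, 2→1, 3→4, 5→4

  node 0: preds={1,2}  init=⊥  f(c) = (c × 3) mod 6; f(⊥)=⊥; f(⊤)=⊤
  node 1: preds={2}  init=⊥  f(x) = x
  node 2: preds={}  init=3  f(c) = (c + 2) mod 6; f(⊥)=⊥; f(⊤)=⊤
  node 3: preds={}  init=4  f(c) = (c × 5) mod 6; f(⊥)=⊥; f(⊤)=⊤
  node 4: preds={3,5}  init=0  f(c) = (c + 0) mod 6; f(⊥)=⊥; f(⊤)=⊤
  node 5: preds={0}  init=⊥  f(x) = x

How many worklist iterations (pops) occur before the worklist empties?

8

Worklist (8 pops):
  #1 pop 0: in=3 → 3 (was ⊥); enqueue []
  #2 pop 1: in=3 → 3 (was ⊥); enqueue [0]
  #3 pop 2: in=⊥ → 3 (no change)
  #4 pop 3: in=⊥ → 4 (no change)
  #5 pop 4: in=4 → ⊤ (was 0); enqueue []
  #6 pop 5: in=3 → 3 (was ⊥); enqueue [4]
  #7 pop 0: in=3 → 3 (no change)
  #8 pop 4: in=⊤ → ⊤ (no change)

Fixpoint:
  val[0] = 3
  val[1] = 3
  val[2] = 3
  val[3] = 4
  val[4] = ⊤
  val[5] = 3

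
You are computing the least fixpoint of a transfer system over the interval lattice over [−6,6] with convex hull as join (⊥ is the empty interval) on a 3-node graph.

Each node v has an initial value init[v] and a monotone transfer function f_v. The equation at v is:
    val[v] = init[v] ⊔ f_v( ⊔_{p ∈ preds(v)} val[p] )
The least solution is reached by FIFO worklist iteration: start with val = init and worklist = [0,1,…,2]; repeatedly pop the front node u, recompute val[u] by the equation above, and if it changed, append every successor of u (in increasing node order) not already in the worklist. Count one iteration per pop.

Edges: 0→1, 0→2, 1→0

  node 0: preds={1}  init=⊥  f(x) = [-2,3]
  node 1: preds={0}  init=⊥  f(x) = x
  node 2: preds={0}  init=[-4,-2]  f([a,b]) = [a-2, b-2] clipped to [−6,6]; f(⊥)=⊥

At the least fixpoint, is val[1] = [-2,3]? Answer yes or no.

yes

Iteration log — 4 steps:
  step 1. node 0  ⊔preds=⊥  new=[-2,3]  old=⊥  +wl: 
  step 2. node 1  ⊔preds=[-2,3]  new=[-2,3]  old=⊥  +wl: 0
  step 3. node 2  ⊔preds=[-2,3]  new=[-4,1]  old=[-4,-2]  +wl: 
  step 4. node 0  ⊔preds=[-2,3]  new=[-2,3]  stable

Least fixpoint reached:
  node 0: [-2,3]
  node 1: [-2,3]
  node 2: [-4,1]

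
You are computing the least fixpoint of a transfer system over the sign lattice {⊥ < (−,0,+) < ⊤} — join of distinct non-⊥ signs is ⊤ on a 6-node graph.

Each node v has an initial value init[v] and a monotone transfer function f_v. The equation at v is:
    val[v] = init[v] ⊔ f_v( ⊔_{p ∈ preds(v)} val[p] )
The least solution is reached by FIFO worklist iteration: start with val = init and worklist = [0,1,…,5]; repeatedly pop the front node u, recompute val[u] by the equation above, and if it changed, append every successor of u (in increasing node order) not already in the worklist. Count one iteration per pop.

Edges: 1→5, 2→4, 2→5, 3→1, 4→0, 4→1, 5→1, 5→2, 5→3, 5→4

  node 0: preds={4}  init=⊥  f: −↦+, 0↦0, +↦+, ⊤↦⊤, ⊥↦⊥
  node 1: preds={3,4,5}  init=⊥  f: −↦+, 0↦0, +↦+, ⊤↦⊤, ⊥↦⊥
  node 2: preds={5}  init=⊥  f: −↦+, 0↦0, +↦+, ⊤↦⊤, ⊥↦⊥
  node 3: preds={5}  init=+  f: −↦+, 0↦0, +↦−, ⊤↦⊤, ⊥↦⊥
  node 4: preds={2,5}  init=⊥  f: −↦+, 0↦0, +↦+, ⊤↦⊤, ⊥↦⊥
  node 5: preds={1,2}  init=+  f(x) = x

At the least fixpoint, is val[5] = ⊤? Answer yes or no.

Iteration log — 16 steps:
  step 1. node 0  ⊔preds=⊥  new=⊥  stable
  step 2. node 1  ⊔preds=+  new=+  old=⊥  +wl: 
  step 3. node 2  ⊔preds=+  new=+  old=⊥  +wl: 
  step 4. node 3  ⊔preds=+  new=⊤  old=+  +wl: 1
  step 5. node 4  ⊔preds=+  new=+  old=⊥  +wl: 0
  step 6. node 5  ⊔preds=+  new=+  stable
  step 7. node 1  ⊔preds=⊤  new=⊤  old=+  +wl: 5
  step 8. node 0  ⊔preds=+  new=+  old=⊥  +wl: 
  step 9. node 5  ⊔preds=⊤  new=⊤  old=+  +wl: 1,2,3,4
  step 10. node 1  ⊔preds=⊤  new=⊤  stable
  step 11. node 2  ⊔preds=⊤  new=⊤  old=+  +wl: 5
  step 12. node 3  ⊔preds=⊤  new=⊤  stable
  step 13. node 4  ⊔preds=⊤  new=⊤  old=+  +wl: 0,1
  step 14. node 5  ⊔preds=⊤  new=⊤  stable
  step 15. node 0  ⊔preds=⊤  new=⊤  old=+  +wl: 
  step 16. node 1  ⊔preds=⊤  new=⊤  stable

Least fixpoint reached:
  node 0: ⊤
  node 1: ⊤
  node 2: ⊤
  node 3: ⊤
  node 4: ⊤
  node 5: ⊤

yes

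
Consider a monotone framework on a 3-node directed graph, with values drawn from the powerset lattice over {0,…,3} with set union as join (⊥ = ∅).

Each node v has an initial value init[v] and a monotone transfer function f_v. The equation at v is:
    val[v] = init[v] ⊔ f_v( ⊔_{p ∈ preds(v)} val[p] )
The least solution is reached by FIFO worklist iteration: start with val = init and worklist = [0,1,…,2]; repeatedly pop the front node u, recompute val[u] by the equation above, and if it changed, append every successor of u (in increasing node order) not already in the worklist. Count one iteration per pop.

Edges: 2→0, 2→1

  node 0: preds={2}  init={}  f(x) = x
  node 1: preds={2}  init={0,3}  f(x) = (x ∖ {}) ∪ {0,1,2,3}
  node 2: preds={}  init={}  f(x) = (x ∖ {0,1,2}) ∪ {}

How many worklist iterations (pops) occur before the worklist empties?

3

Trace (3 dequeues):
  [1] u=0 | in {} | out {} | ==
  [2] u=1 | in {} | out {0,1,2,3} | prev {0,3} | push {}
  [3] u=2 | in {} | out {} | ==

Converged values:
  [0] {}
  [1] {0,1,2,3}
  [2] {}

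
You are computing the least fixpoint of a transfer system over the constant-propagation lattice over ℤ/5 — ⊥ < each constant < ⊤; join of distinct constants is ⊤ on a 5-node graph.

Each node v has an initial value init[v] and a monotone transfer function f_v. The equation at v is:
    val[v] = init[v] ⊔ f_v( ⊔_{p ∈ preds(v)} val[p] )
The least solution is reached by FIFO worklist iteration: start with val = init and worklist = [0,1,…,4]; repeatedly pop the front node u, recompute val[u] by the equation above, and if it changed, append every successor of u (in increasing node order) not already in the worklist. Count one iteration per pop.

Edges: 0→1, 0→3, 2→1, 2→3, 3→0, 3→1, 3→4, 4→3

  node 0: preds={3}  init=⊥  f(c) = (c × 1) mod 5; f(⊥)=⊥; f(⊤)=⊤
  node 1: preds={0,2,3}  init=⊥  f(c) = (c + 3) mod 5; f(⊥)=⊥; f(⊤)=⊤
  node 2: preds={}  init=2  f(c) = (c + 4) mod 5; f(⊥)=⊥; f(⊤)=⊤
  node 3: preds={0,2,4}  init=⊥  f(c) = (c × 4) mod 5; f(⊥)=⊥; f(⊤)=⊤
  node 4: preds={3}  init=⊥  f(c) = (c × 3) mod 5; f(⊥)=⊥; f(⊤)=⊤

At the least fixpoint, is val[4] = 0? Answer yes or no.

no

Iteration log — 12 steps:
  step 1. node 0  ⊔preds=⊥  new=⊥  stable
  step 2. node 1  ⊔preds=2  new=0  old=⊥  +wl: 
  step 3. node 2  ⊔preds=⊥  new=2  stable
  step 4. node 3  ⊔preds=2  new=3  old=⊥  +wl: 0,1
  step 5. node 4  ⊔preds=3  new=4  old=⊥  +wl: 3
  step 6. node 0  ⊔preds=3  new=3  old=⊥  +wl: 
  step 7. node 1  ⊔preds=⊤  new=⊤  old=0  +wl: 
  step 8. node 3  ⊔preds=⊤  new=⊤  old=3  +wl: 0,1,4
  step 9. node 0  ⊔preds=⊤  new=⊤  old=3  +wl: 3
  step 10. node 1  ⊔preds=⊤  new=⊤  stable
  step 11. node 4  ⊔preds=⊤  new=⊤  old=4  +wl: 
  step 12. node 3  ⊔preds=⊤  new=⊤  stable

Least fixpoint reached:
  node 0: ⊤
  node 1: ⊤
  node 2: 2
  node 3: ⊤
  node 4: ⊤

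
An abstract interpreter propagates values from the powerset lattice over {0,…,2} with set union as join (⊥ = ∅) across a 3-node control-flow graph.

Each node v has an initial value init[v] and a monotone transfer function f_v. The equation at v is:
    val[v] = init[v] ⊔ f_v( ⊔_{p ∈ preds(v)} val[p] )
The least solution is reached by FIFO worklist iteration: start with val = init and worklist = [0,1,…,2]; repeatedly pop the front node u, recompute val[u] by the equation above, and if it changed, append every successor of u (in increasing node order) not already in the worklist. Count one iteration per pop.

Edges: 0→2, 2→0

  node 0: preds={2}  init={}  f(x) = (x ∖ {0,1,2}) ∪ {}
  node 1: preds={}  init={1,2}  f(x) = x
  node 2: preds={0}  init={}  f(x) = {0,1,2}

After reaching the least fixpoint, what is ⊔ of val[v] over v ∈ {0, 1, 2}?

Trace (4 dequeues):
  [1] u=0 | in {} | out {} | ==
  [2] u=1 | in {} | out {1,2} | ==
  [3] u=2 | in {} | out {0,1,2} | prev {} | push {0}
  [4] u=0 | in {0,1,2} | out {} | ==

Converged values:
  [0] {}
  [1] {1,2}
  [2] {0,1,2}

{0,1,2}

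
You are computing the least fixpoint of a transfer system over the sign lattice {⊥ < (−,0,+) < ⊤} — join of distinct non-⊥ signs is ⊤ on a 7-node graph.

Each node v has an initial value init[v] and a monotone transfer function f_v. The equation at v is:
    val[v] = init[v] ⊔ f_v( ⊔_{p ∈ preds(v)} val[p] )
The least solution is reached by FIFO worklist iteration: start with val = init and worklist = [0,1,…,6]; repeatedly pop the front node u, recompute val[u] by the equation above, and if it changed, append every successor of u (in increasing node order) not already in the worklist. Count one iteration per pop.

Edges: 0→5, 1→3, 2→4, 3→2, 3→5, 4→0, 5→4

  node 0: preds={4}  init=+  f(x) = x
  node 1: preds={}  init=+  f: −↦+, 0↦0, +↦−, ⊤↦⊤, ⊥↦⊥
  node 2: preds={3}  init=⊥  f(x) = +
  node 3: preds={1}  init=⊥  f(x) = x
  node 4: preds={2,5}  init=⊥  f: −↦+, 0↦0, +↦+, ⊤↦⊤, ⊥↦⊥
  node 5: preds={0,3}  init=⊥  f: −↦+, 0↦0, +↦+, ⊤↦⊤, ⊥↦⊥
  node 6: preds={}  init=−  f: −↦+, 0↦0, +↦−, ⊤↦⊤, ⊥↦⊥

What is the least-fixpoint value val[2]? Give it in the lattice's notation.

+

Trace (10 dequeues):
  [1] u=0 | in ⊥ | out + | ==
  [2] u=1 | in ⊥ | out + | ==
  [3] u=2 | in ⊥ | out + | prev ⊥ | push {}
  [4] u=3 | in + | out + | prev ⊥ | push {2}
  [5] u=4 | in + | out + | prev ⊥ | push {0}
  [6] u=5 | in + | out + | prev ⊥ | push {4}
  [7] u=6 | in ⊥ | out − | ==
  [8] u=2 | in + | out + | ==
  [9] u=0 | in + | out + | ==
  [10] u=4 | in + | out + | ==

Converged values:
  [0] +
  [1] +
  [2] +
  [3] +
  [4] +
  [5] +
  [6] −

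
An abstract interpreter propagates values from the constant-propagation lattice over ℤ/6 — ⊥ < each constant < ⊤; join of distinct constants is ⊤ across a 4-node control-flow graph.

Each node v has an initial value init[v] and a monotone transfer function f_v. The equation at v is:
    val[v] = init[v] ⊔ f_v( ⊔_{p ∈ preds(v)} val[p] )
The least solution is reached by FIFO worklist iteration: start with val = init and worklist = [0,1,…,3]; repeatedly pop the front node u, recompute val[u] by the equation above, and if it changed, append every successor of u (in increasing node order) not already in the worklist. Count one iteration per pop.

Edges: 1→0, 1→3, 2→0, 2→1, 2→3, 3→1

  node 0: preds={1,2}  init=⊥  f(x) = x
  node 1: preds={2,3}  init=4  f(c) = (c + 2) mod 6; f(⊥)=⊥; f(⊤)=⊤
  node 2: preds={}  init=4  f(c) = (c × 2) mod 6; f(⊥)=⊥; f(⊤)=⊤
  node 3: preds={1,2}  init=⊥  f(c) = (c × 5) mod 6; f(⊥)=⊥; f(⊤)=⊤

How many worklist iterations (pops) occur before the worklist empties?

6

Worklist (6 pops):
  #1 pop 0: in=4 → 4 (was ⊥); enqueue []
  #2 pop 1: in=4 → ⊤ (was 4); enqueue [0]
  #3 pop 2: in=⊥ → 4 (no change)
  #4 pop 3: in=⊤ → ⊤ (was ⊥); enqueue [1]
  #5 pop 0: in=⊤ → ⊤ (was 4); enqueue []
  #6 pop 1: in=⊤ → ⊤ (no change)

Fixpoint:
  val[0] = ⊤
  val[1] = ⊤
  val[2] = 4
  val[3] = ⊤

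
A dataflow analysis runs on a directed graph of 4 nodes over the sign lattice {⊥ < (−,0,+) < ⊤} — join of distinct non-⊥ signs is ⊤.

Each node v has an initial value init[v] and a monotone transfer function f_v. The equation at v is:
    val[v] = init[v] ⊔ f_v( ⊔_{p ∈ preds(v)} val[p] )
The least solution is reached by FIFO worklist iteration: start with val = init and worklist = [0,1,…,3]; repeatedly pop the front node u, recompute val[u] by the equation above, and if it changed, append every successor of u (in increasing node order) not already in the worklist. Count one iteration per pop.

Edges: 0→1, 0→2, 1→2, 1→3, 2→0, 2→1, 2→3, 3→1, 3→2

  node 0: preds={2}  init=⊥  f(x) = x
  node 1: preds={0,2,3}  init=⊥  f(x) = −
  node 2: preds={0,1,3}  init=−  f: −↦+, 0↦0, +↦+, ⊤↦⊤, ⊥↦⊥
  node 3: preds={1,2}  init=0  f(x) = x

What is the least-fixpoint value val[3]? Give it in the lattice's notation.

⊤

Iteration log — 7 steps:
  step 1. node 0  ⊔preds=−  new=−  old=⊥  +wl: 
  step 2. node 1  ⊔preds=⊤  new=−  old=⊥  +wl: 
  step 3. node 2  ⊔preds=⊤  new=⊤  old=−  +wl: 0,1
  step 4. node 3  ⊔preds=⊤  new=⊤  old=0  +wl: 2
  step 5. node 0  ⊔preds=⊤  new=⊤  old=−  +wl: 
  step 6. node 1  ⊔preds=⊤  new=−  stable
  step 7. node 2  ⊔preds=⊤  new=⊤  stable

Least fixpoint reached:
  node 0: ⊤
  node 1: −
  node 2: ⊤
  node 3: ⊤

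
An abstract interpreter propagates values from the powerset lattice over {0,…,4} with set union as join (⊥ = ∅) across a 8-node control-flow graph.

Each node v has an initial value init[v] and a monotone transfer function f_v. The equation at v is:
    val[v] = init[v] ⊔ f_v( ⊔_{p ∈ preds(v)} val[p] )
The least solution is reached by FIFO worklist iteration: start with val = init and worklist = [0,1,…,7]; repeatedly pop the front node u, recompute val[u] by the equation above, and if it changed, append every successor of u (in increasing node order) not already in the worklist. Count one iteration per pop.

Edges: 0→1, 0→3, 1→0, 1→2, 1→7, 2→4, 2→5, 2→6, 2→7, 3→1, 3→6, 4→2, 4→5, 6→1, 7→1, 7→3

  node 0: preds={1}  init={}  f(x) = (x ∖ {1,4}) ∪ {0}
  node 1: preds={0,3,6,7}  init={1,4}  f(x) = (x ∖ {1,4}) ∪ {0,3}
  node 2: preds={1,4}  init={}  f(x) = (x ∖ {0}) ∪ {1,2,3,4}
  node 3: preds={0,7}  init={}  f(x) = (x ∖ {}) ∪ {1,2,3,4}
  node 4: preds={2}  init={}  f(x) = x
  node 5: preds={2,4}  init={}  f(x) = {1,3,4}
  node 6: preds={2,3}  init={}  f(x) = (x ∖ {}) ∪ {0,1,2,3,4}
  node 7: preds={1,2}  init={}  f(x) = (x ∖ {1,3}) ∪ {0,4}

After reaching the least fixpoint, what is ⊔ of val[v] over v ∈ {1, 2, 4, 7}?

{0,1,2,3,4}

Iteration log — 16 steps:
  step 1. node 0  ⊔preds={1,4}  new={0}  old={}  +wl: 
  step 2. node 1  ⊔preds={0}  new={0,1,3,4}  old={1,4}  +wl: 0
  step 3. node 2  ⊔preds={0,1,3,4}  new={1,2,3,4}  old={}  +wl: 
  step 4. node 3  ⊔preds={0}  new={0,1,2,3,4}  old={}  +wl: 1
  step 5. node 4  ⊔preds={1,2,3,4}  new={1,2,3,4}  old={}  +wl: 2
  step 6. node 5  ⊔preds={1,2,3,4}  new={1,3,4}  old={}  +wl: 
  step 7. node 6  ⊔preds={0,1,2,3,4}  new={0,1,2,3,4}  old={}  +wl: 
  step 8. node 7  ⊔preds={0,1,2,3,4}  new={0,2,4}  old={}  +wl: 3
  step 9. node 0  ⊔preds={0,1,3,4}  new={0,3}  old={0}  +wl: 
  step 10. node 1  ⊔preds={0,1,2,3,4}  new={0,1,2,3,4}  old={0,1,3,4}  +wl: 0,7
  step 11. node 2  ⊔preds={0,1,2,3,4}  new={1,2,3,4}  stable
  step 12. node 3  ⊔preds={0,2,3,4}  new={0,1,2,3,4}  stable
  step 13. node 0  ⊔preds={0,1,2,3,4}  new={0,2,3}  old={0,3}  +wl: 1,3
  step 14. node 7  ⊔preds={0,1,2,3,4}  new={0,2,4}  stable
  step 15. node 1  ⊔preds={0,1,2,3,4}  new={0,1,2,3,4}  stable
  step 16. node 3  ⊔preds={0,2,3,4}  new={0,1,2,3,4}  stable

Least fixpoint reached:
  node 0: {0,2,3}
  node 1: {0,1,2,3,4}
  node 2: {1,2,3,4}
  node 3: {0,1,2,3,4}
  node 4: {1,2,3,4}
  node 5: {1,3,4}
  node 6: {0,1,2,3,4}
  node 7: {0,2,4}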